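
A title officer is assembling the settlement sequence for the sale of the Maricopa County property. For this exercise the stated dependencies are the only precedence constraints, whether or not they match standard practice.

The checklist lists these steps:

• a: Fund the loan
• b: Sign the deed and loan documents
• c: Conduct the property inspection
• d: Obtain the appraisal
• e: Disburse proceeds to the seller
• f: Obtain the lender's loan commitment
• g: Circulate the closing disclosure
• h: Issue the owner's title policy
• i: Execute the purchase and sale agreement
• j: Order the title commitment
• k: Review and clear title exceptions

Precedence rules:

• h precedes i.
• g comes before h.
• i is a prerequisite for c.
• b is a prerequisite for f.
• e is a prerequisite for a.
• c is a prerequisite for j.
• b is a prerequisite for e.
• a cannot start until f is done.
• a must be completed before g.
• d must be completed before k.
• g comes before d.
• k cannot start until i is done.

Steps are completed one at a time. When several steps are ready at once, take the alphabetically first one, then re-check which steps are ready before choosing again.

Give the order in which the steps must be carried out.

b, e, f, a, g, d, h, i, c, j, k

Only b has no prerequisites, so it is first.
e and f are both available; e has the earlier label → e.
f needed b, now all done → f.
a needed e and f, now all done → a.
Next only g has its prerequisites met → g.
d and h are both available; d has the earlier label → d.
h needed g, now all done → h.
That leaves i as the only ready step → i.
Now c and k have their prerequisites met. c has the earlier label, so c next.
j now also ready, so the ready set is {j, k}; j has the earlier label → j.
k is the only step now ready → k.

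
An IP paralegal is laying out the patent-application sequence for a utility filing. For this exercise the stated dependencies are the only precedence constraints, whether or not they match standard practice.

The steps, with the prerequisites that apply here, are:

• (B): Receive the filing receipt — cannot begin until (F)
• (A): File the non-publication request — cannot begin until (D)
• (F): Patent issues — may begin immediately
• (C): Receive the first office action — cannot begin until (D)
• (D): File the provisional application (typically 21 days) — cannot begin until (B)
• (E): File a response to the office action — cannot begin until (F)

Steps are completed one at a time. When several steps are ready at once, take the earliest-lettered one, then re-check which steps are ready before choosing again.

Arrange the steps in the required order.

(F), (B), (D), (A), (C), (E)

(F) has no prerequisites → (F) first.
(B) and (E) are both available; (B) has the earlier label → (B).
Ready: (D) and (E). (D) has the earlier label → (D).
(A) and (C) now also ready, so the ready set is {(A), (C), (E)}; (A) has the earlier label → (A).
Ready: (C) and (E). (C) has the earlier label → (C).
That leaves (E) as the only ready step → (E).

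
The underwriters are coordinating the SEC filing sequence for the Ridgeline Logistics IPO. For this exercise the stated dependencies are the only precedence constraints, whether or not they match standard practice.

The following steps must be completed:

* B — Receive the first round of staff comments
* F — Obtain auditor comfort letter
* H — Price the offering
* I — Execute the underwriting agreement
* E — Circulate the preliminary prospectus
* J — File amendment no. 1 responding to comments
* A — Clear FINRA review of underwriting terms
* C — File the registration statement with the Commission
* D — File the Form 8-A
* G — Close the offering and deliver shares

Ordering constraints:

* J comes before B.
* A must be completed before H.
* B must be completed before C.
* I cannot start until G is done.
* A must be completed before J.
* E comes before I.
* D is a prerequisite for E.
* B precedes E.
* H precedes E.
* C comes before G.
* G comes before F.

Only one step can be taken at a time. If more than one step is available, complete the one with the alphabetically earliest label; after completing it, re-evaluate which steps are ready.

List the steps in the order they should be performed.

A, D, H, J, B, C, E, G, F, I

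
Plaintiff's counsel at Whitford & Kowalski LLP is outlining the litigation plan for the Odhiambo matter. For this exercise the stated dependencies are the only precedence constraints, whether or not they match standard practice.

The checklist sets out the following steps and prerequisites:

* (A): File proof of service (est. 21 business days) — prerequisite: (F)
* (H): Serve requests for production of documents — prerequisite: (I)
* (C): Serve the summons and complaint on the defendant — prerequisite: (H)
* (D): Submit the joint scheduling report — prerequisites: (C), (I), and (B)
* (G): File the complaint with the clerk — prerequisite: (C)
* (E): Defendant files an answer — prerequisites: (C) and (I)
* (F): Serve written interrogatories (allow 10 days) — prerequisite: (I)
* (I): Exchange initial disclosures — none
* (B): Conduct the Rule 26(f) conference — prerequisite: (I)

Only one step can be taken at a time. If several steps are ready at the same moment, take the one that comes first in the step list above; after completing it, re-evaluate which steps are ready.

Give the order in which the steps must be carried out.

(I) is the only step with nothing outstanding, so it goes first.
Now (H), (F) and (B) have their prerequisites met. (H) is listed earlier, so (H) next.
(C) now also ready, so the ready set is {(C), (F), (B)}; (C) is listed earlier → (C).
Ready: (G), (E), (F) and (B). (G) is listed earlier → (G).
Ready: (E), (F) and (B). (E) is listed earlier → (E).
Now (F) and (B) have their prerequisites met. (F) is listed earlier, so (F) next.
(A) now also ready, so the ready set is {(A), (B)}; (A) is listed earlier → (A).
(B) needed (I), now all done → (B).
That leaves (D) as the only ready step → (D).

(I), (H), (C), (G), (E), (F), (A), (B), (D)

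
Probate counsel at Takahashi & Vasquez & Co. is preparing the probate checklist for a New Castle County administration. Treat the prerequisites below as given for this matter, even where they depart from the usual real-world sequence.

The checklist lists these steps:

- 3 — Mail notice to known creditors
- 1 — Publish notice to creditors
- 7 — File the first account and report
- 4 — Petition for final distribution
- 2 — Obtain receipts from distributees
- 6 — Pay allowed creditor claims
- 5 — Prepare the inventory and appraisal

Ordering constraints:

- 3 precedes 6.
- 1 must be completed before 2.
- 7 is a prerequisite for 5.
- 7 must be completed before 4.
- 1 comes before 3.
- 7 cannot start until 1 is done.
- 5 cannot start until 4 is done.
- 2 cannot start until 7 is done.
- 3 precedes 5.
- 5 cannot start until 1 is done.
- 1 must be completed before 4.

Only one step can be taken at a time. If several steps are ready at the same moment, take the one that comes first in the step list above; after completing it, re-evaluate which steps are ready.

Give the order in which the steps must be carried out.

1 has no prerequisites → 1 first.
3 and 7 are both available; 3 is listed earlier → 3.
Ready: 7 and 6. 7 is listed earlier → 7.
Ready: 4, 2 and 6. 4 is listed earlier → 4.
5 now also ready, so the ready set is {2, 6, 5}; 2 is listed earlier → 2.
6 and 5 are both available; 6 is listed earlier → 6.
That leaves 5 as the only ready step → 5.

1, 3, 7, 4, 2, 6, 5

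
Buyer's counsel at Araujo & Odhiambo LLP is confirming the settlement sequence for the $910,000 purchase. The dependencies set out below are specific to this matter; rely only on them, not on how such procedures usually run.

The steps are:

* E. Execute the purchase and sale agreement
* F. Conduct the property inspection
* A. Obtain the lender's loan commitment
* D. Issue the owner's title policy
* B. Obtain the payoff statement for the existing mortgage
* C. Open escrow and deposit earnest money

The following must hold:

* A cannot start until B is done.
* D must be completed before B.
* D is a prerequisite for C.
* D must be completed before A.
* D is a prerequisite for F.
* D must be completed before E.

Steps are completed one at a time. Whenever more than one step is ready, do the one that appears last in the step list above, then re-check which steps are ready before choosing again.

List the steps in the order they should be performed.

D is the only step with nothing outstanding, so it goes first.
Ready: C, B, F and E. C is listed later → C.
B, F and E are all available; B is listed later → B.
A now also ready, so the ready set is {A, F, E}; A is listed later → A.
F and E are both available; F is listed later → F.
E is the only step now ready → E.

D, C, B, A, F, E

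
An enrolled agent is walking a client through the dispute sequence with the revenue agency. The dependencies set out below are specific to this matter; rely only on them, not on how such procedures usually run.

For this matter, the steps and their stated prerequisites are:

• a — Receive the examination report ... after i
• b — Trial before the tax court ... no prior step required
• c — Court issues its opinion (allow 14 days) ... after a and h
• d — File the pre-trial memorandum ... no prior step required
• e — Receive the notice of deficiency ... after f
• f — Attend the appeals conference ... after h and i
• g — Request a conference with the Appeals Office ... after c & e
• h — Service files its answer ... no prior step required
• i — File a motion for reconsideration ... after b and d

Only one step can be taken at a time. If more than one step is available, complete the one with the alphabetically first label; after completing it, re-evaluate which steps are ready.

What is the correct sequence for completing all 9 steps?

b, d and h have no prerequisites; b has the earlier label, so b is first.
Ready: d and h. d has the earlier label → d.
i now also ready, so the ready set is {h, i}; h has the earlier label → h.
Next only i has its prerequisites met → i.
Ready: a and f. a has the earlier label → a.
Now c and f have their prerequisites met. c has the earlier label, so c next.
That leaves f as the only ready step → f.
That leaves e as the only ready step → e.
g is the only step now ready → g.

b, d, h, i, a, c, f, e, g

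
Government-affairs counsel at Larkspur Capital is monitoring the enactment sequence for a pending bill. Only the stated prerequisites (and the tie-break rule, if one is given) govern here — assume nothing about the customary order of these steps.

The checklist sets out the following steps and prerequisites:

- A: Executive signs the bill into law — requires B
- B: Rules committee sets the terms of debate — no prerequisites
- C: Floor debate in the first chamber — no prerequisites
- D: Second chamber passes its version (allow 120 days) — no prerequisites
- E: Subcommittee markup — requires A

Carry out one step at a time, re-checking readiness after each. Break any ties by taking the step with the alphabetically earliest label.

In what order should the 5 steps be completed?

B, C and D have no prerequisites; B has the earlier label, so B is first.
Ready: A, C and D. A has the earlier label → A.
E now also ready, so the ready set is {C, D, E}; C has the earlier label → C.
Now D and E have their prerequisites met. D has the earlier label, so D next.
E needed A, now all done → E.

B A C D E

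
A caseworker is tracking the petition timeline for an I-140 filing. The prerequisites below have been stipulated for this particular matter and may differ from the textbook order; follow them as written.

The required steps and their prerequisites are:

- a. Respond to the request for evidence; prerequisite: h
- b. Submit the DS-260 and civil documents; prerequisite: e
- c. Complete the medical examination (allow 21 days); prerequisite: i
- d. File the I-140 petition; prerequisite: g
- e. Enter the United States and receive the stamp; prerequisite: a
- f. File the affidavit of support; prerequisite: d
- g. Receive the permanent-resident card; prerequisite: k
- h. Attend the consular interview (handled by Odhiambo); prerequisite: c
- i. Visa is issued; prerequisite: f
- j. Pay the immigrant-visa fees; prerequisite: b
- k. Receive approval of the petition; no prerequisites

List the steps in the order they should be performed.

k, g, d, f, i, c, h, a, e, b, j

k has no prerequisites → k first.
g needed k, now all done → g.
d is the only step now ready → d.
f needed d, now all done → f.
i needed f, now all done → i.
Next only c has its prerequisites met → c.
h is the only step now ready → h.
That leaves a as the only ready step → a.
e needed a, now all done → e.
b is the only step now ready → b.
Next only j has its prerequisites met → j.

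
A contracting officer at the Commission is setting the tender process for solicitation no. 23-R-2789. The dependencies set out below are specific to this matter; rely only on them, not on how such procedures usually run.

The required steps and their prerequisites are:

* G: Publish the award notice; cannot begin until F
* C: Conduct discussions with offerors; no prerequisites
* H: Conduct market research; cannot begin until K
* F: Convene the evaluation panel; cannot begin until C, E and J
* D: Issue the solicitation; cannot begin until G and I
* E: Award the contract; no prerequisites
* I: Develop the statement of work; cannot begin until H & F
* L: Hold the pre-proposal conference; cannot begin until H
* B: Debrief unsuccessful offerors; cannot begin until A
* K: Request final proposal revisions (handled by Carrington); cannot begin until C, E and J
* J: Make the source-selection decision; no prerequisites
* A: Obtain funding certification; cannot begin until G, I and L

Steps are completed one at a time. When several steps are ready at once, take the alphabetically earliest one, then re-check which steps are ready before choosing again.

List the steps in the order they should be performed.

C E J F G K H I D L A B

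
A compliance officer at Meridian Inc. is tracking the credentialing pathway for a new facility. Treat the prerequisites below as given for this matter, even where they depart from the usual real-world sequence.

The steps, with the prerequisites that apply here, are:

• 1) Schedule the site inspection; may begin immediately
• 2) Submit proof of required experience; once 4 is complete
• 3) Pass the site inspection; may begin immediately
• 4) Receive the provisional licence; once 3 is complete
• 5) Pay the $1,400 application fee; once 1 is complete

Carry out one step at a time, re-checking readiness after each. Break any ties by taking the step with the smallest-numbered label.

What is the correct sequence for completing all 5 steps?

Nothing is required for 1 and 3. 1 has the earlier label → 1 first.
Ready: 3 and 5. 3 has the earlier label → 3.
4 now also ready, so the ready set is {4, 5}; 4 has the earlier label → 4.
2 now also ready, so the ready set is {2, 5}; 2 has the earlier label → 2.
5 is the only step now ready → 5.

1, 3, 4, 2, 5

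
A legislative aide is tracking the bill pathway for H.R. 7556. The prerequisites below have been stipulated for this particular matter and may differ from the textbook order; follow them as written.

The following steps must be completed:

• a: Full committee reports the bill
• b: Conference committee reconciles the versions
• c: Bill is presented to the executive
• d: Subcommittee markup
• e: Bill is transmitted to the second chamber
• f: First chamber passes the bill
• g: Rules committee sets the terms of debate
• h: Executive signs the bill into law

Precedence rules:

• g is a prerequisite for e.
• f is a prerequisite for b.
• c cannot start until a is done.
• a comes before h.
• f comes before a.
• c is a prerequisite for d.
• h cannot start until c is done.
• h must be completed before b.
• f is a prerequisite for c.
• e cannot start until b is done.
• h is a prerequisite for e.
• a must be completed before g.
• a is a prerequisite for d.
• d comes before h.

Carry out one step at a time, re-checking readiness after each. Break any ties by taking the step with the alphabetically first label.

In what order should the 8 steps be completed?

f, a, c, d, g, h, b, e

Only f has no prerequisites, so it is first.
a needed f, now all done → a.
c and g are both available; c has the earlier label → c.
Ready: d and g. d has the earlier label → d.
h now also ready, so the ready set is {g, h}; g has the earlier label → g.
That leaves h as the only ready step → h.
b is the only step now ready → b.
Next only e has its prerequisites met → e.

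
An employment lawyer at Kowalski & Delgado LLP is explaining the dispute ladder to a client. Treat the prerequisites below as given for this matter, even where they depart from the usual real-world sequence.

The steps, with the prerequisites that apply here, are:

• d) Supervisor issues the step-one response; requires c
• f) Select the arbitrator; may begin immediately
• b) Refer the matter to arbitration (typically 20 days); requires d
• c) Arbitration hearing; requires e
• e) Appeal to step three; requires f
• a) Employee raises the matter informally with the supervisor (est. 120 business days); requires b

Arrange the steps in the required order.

f → e → c → d → b → a

Only f has no prerequisites, so it is first.
e needed f, now all done → e.
That leaves c as the only ready step → c.
Next only d has its prerequisites met → d.
b needed d, now all done → b.
a needed b, now all done → a.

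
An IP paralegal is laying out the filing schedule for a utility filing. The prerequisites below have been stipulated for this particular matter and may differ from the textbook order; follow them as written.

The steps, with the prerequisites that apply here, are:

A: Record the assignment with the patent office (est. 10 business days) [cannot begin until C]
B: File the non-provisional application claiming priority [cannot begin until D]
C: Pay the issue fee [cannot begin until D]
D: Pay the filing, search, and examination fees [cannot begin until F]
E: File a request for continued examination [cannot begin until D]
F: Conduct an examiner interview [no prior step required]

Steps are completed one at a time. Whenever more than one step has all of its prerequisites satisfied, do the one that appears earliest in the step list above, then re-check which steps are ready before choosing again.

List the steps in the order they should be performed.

F is the only step with nothing outstanding, so it goes first.
D needed F, now all done → D.
Now B, C and E have their prerequisites met. B is listed earlier, so B next.
C and E are both available; C is listed earlier → C.
A and E are both available; A is listed earlier → A.
E is the only step now ready → E.

F → D → B → C → A → E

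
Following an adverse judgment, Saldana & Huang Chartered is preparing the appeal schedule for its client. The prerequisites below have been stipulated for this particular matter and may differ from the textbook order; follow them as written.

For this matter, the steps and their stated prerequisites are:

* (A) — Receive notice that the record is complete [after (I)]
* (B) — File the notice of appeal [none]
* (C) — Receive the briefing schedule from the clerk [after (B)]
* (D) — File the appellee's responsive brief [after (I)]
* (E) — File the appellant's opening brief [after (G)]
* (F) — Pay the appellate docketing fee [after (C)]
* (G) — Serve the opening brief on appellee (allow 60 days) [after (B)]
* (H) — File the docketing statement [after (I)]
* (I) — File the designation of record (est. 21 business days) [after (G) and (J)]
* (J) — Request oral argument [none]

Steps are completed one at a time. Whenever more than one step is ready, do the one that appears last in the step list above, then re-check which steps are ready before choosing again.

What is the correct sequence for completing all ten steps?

(J) and (B) have no prerequisites; (J) is listed later, so (J) is first.
Next only (B) has its prerequisites met → (B).
Now (G) and (C) have their prerequisites met. (G) is listed later, so (G) next.
(I) and (E) now also ready, so the ready set is {(I), (E), (C)}; (I) is listed later → (I).
Ready: (H), (E), (D), (C) and (A). (H) is listed later → (H).
Ready: (E), (D), (C) and (A). (E) is listed later → (E).
Ready: (D), (C) and (A). (D) is listed later → (D).
Ready: (C) and (A). (C) is listed later → (C).
Now (F) and (A) have their prerequisites met. (F) is listed later, so (F) next.
(A) needed (I), now all done → (A).

(J) (B) (G) (I) (H) (E) (D) (C) (F) (A)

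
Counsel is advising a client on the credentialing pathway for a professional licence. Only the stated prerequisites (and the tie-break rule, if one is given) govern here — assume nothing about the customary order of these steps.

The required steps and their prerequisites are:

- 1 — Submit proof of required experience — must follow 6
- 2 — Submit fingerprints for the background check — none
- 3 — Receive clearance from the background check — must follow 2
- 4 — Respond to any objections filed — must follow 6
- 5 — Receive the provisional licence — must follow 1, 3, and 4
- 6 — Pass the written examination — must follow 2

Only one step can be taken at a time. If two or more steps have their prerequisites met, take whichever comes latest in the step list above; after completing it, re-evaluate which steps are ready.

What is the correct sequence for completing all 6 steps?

2, 6, 4, 3, 1, 5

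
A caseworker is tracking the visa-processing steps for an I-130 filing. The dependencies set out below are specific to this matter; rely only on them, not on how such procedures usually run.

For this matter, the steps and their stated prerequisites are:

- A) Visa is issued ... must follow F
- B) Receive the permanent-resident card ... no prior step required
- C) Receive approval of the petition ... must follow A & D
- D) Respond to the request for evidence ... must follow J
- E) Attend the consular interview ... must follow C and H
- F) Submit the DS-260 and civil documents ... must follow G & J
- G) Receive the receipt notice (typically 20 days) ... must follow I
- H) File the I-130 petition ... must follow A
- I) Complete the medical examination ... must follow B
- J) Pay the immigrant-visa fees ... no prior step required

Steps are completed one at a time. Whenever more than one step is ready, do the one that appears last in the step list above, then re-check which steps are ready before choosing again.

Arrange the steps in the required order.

J, D, B, I, G, F, A, H, C, E

J and B have no prerequisites; J is listed later, so J is first.
Now D and B have their prerequisites met. D is listed later, so D next.
That leaves B as the only ready step → B.
I is the only step now ready → I.
Next only G has its prerequisites met → G.
F needed J and G, now all done → F.
A is the only step now ready → A.
Now H and C have their prerequisites met. H is listed later, so H next.
That leaves C as the only ready step → C.
That leaves E as the only ready step → E.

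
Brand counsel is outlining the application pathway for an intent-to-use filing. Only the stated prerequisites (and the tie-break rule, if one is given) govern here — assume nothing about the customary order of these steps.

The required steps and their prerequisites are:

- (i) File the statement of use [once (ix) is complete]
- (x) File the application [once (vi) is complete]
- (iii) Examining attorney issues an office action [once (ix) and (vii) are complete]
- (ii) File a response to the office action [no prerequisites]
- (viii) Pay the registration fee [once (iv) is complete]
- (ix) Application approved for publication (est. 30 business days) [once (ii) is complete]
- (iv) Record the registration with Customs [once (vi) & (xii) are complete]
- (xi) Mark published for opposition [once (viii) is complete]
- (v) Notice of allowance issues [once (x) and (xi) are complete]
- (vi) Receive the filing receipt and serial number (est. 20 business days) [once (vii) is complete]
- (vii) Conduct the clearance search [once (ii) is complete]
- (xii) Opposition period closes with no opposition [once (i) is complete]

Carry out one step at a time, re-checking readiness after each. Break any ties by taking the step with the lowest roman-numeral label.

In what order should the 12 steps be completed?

(ii) → (vii) → (vi) → (ix) → (i) → (iii) → (x) → (xii) → (iv) → (viii) → (xi) → (v)

Only (ii) has no prerequisites, so it is first.
Ready: (vii) and (ix). (vii) has the earlier label → (vii).
(vi) now also ready, so the ready set is {(vi), (ix)}; (vi) has the earlier label → (vi).
(x) now also ready, so the ready set is {(ix), (x)}; (ix) has the earlier label → (ix).
(i) and (iii) now also ready, so the ready set is {(i), (iii), (x)}; (i) has the earlier label → (i).
Ready: (iii), (x) and (xii). (iii) has the earlier label → (iii).
Now (x) and (xii) have their prerequisites met. (x) has the earlier label, so (x) next.
(xii) needed (i), now all done → (xii).
That leaves (iv) as the only ready step → (iv).
(viii) needed (iv), now all done → (viii).
(xi) needed (viii), now all done → (xi).
(v) needed (x) and (xi), now all done → (v).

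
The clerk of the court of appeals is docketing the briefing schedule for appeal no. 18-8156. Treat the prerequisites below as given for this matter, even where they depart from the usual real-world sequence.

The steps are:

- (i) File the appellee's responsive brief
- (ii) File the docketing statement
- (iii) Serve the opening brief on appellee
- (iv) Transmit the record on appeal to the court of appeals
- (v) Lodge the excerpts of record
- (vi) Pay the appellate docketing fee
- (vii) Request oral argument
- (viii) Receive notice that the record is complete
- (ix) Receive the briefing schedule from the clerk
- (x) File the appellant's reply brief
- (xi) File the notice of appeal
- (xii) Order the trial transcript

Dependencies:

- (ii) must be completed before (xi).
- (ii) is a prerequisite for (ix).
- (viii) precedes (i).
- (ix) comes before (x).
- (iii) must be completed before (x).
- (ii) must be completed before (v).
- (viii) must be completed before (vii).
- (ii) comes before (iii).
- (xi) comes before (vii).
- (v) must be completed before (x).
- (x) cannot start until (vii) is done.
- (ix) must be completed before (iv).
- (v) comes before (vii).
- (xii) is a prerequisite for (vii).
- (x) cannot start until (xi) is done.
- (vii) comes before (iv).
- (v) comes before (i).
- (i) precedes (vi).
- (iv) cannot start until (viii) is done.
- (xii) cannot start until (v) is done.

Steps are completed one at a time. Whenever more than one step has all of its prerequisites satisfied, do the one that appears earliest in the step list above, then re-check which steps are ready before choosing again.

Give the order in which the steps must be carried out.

(ii), (iii), (v), (viii), (i), (vi), (ix), (xi), (xii), (vii), (iv), (x)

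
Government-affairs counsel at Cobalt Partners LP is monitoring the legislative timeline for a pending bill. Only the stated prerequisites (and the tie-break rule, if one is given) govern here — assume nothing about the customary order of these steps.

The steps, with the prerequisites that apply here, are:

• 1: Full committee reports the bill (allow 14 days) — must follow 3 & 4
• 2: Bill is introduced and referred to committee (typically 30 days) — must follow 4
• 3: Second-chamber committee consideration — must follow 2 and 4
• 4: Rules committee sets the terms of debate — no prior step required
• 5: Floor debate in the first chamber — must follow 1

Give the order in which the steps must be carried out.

4 has no prerequisites → 4 first.
Next only 2 has its prerequisites met → 2.
Next only 3 has its prerequisites met → 3.
That leaves 1 as the only ready step → 1.
That leaves 5 as the only ready step → 5.

4 → 2 → 3 → 1 → 5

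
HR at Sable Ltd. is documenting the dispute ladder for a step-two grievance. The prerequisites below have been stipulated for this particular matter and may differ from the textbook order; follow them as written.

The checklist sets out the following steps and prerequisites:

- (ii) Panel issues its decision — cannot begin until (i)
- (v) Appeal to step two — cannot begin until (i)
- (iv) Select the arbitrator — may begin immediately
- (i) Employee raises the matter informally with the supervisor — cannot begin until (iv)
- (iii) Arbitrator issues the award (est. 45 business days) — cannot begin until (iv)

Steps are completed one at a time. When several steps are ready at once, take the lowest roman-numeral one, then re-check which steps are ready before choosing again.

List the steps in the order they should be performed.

(iv) is the only step with nothing outstanding, so it goes first.
(i) and (iii) are both available; (i) has the earlier label → (i).
(ii) and (v) now also ready, so the ready set is {(ii), (iii), (v)}; (ii) has the earlier label → (ii).
(iii) and (v) are both available; (iii) has the earlier label → (iii).
(v) needed (i), now all done → (v).

(iv) → (i) → (ii) → (iii) → (v)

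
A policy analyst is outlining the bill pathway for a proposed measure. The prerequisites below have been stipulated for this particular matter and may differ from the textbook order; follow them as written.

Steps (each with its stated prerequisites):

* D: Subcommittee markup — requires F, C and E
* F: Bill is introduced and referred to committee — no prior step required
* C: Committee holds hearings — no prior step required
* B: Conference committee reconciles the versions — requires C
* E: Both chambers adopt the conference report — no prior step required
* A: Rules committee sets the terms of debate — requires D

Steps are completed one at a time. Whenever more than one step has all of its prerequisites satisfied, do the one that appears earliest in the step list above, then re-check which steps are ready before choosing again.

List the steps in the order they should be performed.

Nothing is required for F, C and E. F is listed earlier → F first.
Now C and E have their prerequisites met. C is listed earlier, so C next.
B and E are both available; B is listed earlier → B.
Next only E has its prerequisites met → E.
D is the only step now ready → D.
A needed D, now all done → A.

F → C → B → E → D → A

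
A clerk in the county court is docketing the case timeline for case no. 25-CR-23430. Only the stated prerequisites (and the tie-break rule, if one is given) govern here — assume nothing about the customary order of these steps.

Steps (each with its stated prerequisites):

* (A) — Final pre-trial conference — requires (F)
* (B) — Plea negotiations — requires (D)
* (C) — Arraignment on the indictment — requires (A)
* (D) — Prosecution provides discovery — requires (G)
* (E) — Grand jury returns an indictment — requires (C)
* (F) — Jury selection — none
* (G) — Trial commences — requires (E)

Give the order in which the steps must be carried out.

(F) is the only step with nothing outstanding, so it goes first.
(A) needed (F), now all done → (A).
(C) is the only step now ready → (C).
(E) needed (C), now all done → (E).
Next only (G) has its prerequisites met → (G).
(D) needed (G), now all done → (D).
That leaves (B) as the only ready step → (B).

(F) → (A) → (C) → (E) → (G) → (D) → (B)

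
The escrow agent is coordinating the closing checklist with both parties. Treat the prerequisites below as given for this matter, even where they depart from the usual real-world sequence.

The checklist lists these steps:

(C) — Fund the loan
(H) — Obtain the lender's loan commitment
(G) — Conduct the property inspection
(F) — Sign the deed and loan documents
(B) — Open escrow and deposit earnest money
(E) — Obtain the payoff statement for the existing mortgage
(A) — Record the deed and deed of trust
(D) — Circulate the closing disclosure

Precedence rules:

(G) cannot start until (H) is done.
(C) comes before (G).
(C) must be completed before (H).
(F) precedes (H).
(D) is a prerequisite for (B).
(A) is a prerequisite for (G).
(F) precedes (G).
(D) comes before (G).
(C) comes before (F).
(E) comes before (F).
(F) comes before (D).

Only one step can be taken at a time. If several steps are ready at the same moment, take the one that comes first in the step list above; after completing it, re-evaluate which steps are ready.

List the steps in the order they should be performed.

(C), (E) and (A) have no prerequisites; (C) is listed earlier, so (C) is first.
(E) and (A) are both available; (E) is listed earlier → (E).
Ready: (F) and (A). (F) is listed earlier → (F).
(H), (A) and (D) are all available; (H) is listed earlier → (H).
Ready: (A) and (D). (A) is listed earlier → (A).
(D) needed (F), now all done → (D).
Now (G) and (B) have their prerequisites met. (G) is listed earlier, so (G) next.
Next only (B) has its prerequisites met → (B).

(C) → (E) → (F) → (H) → (A) → (D) → (G) → (B)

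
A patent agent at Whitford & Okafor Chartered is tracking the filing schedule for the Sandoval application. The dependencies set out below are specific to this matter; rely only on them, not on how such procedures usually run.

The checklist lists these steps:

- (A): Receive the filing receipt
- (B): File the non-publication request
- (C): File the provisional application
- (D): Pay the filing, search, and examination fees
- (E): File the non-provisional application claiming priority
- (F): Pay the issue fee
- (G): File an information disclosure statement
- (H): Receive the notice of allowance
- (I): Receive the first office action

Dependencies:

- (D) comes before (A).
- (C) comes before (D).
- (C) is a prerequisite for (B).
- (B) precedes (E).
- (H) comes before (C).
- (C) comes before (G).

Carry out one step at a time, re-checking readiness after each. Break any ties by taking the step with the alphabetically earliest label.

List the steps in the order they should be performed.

Nothing is required for (F), (H) and (I). (F) has the earlier label → (F) first.
Ready: (H) and (I). (H) has the earlier label → (H).
(C) now also ready, so the ready set is {(C), (I)}; (C) has the earlier label → (C).
Ready: (B), (D), (G) and (I). (B) has the earlier label → (B).
(D), (E), (G) and (I) are all available; (D) has the earlier label → (D).
(A) now also ready, so the ready set is {(A), (E), (G), (I)}; (A) has the earlier label → (A).
Ready: (E), (G) and (I). (E) has the earlier label → (E).
Ready: (G) and (I). (G) has the earlier label → (G).
Next only (I) has its prerequisites met → (I).

(F), (H), (C), (B), (D), (A), (E), (G), (I)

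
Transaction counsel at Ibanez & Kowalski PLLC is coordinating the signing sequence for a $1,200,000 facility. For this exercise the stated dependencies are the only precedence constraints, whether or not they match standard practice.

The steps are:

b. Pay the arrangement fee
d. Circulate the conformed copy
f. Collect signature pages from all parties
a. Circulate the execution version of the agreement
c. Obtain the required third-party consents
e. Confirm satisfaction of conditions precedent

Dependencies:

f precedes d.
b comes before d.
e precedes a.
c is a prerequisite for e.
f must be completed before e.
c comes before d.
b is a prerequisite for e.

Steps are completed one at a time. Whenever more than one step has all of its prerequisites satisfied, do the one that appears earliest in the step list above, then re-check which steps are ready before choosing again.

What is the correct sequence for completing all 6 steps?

b f c d e a

Nothing is required for b, f and c. b is listed earlier → b first.
f and c are both available; f is listed earlier → f.
Next only c has its prerequisites met → c.
Now d and e have their prerequisites met. d is listed earlier, so d next.
e needed b, f and c, now all done → e.
That leaves a as the only ready step → a.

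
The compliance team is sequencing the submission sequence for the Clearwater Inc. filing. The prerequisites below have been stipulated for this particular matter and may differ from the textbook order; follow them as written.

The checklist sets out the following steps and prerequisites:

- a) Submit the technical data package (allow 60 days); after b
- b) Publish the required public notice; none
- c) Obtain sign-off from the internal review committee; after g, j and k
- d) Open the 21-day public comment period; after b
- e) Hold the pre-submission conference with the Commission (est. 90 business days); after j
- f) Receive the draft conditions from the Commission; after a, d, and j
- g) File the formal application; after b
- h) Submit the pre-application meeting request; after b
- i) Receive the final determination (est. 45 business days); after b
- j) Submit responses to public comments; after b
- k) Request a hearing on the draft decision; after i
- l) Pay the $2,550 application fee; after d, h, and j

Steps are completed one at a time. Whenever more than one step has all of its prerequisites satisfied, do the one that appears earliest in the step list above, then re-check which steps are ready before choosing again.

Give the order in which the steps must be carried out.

b → a → d → g → h → i → j → e → f → k → c → l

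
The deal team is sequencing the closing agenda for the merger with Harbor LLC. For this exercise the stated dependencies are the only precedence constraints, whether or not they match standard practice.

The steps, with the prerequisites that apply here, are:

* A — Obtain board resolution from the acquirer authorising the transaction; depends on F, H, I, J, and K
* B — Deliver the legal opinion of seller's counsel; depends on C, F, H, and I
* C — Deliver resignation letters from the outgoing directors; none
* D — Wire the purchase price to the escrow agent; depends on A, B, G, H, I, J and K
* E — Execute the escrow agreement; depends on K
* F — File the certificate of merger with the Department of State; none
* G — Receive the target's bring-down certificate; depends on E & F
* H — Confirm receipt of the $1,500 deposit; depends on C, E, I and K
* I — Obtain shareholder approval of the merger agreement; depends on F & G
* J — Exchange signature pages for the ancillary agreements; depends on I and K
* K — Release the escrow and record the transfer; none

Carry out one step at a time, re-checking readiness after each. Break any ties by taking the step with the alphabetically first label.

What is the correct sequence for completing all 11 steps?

C, F and K have no prerequisites; C has the earlier label, so C is first.
Now F and K have their prerequisites met. F has the earlier label, so F next.
That leaves K as the only ready step → K.
E needed K, now all done → E.
Next only G has its prerequisites met → G.
I is the only step now ready → I.
Ready: H and J. H has the earlier label → H.
B now also ready, so the ready set is {B, J}; B has the earlier label → B.
J is the only step now ready → J.
Next only A has its prerequisites met → A.
D needed A, B, G, H, I, J and K, now all done → D.

C → F → K → E → G → I → H → B → J → A → D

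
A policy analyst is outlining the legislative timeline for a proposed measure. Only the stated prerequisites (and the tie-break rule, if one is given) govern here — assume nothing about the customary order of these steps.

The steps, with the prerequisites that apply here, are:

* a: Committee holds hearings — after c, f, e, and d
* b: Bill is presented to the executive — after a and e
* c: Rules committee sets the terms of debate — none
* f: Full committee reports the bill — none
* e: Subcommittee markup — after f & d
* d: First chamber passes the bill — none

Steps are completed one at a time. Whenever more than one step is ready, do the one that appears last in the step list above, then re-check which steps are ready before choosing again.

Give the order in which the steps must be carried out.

Nothing is required for d, f and c. d is listed later → d first.
Ready: f and c. f is listed later → f.
Now e and c have their prerequisites met. e is listed later, so e next.
c is the only step now ready → c.
Next only a has its prerequisites met → a.
b needed e and a, now all done → b.

d, f, e, c, a, b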